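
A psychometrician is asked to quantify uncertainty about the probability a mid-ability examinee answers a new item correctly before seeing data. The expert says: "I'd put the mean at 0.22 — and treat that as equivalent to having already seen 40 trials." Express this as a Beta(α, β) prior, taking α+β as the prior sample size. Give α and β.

α = 8.8, β = 31.2

Under the effective-sample-size interpretation, Beta(α, β) has prior mean α/(α+β) and prior sample size α+β.
So α+β = 40 and α/(α+β) = 0.22, giving α = 0.22·40 = 8.8 and β = 40 − 8.8 = 31.2.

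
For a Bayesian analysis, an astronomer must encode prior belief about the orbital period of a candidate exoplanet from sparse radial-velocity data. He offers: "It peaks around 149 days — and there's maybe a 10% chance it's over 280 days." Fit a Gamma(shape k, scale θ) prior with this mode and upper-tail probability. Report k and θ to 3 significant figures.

Gamma(k,θ) with k>1 has mode (k−1)θ, so θ = 149/(k−1).
Need P(X < 280) = 0.9 with θ tied to k this way. Start at k = 2, θ = 149: P(X<280) ≈ 0.560.
Too low — raise k to concentrate. Iterating converges to k ≈ 5.8.
Then θ = 149/(5.8−1) ≈ 31.

k ≈ 5.8, θ ≈ 31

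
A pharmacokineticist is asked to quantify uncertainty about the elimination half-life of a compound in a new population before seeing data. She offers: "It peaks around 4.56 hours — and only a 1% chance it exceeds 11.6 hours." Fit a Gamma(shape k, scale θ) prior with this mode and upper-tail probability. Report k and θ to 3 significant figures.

Gamma(k,θ) with k>1 has mode (k−1)θ, so θ = 4.56/(k−1).
Need P(X < 11.6) = 0.99 with θ tied to k this way. Start at k = 2, θ = 4.56: P(X<11.6) ≈ 0.722.
Too low — raise k to concentrate. Iterating converges to k ≈ 6.36.
Then θ = 4.56/(6.36−1) ≈ 0.85.

k ≈ 6.36, θ ≈ 0.85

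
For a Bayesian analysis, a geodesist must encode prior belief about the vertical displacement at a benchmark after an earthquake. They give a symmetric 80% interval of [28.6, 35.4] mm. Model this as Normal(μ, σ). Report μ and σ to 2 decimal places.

A symmetric 80% interval runs μ ± z·σ with z = 1.282.
Half-width = 3.4, so σ = 3.4/1.282 = 2.65.
μ is the interval midpoint, 32.00.

μ = 32.00, σ = 2.65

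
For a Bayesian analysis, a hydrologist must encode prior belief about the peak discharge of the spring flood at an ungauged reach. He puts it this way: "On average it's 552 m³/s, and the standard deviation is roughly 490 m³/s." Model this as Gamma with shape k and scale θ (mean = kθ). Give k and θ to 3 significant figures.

For Gamma(k, scale θ): mean = kθ, variance = kθ², so CV = 1/√k.
CV = SD/mean = 490/552 = 0.8877, hence k = 1/CV² = 1.27.
Then θ = mean/k = 552/1.27 = 435.

k ≈ 1.27, θ ≈ 435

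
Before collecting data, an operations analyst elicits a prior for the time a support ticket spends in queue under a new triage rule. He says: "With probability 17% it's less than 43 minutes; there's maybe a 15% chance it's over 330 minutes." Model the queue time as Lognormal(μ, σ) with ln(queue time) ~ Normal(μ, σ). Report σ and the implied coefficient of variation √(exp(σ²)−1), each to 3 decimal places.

If T ~ Lognormal(μ,σ) then ln T ~ Normal(μ,σ), so the p-quantile of ln T is μ + z_p·σ.
ln(43) = 3.761 and ln(330) = 5.799; z_{0.17} = -0.9542, z_{0.85} = 1.036.
σ = (5.799 − 3.761)/(1.036 − (-0.9542)) = 1.024.
μ = 3.761 − (-0.9542)·1.024 = 4.738.
CV = √(exp(σ²)−1) = √(exp(1.0481)−1) = 1.361.

σ ≈ 1.024, CV ≈ 1.361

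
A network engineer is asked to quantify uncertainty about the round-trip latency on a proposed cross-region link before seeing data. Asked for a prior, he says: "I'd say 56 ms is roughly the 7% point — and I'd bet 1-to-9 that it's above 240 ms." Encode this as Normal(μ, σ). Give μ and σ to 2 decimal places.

For Normal(μ,σ), the p-quantile is μ + z_p·σ. Here z_{0.07} = -1.476, z_{0.9} = 1.282.
So 56 = μ − 1.476σ and 240 = μ + 1.282σ.
Subtracting: σ = (240 − 56)/(1.282 − (-1.476)) = 66.73.
Then μ = 56 − (-1.476)·66.73 = 154.48.

μ = 154.48, σ = 66.73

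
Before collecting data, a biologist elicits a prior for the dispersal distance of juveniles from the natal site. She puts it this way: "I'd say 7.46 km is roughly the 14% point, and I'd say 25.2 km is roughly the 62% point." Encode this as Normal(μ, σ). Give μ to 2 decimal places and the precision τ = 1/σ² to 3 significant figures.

μ = 21.29, τ = 0.0061

The p-quantile of Normal(μ,σ) is μ + z_p·σ, with z_{0.14} = -1.08 and z_{0.62} = 0.3055.
Eliminate σ: μ = (z₂·x₁ − z₁·x₂)/(z₂ − z₁) = (0.3055·7.46 − (-1.08)·25.2)/1.386 = 21.29.
Then σ = (x₂ − x₁)/(z₂ − z₁) = (25.2 − 7.46)/1.386 = 12.80.
Precision τ = 1/σ² = 1/12.8² = 0.0061.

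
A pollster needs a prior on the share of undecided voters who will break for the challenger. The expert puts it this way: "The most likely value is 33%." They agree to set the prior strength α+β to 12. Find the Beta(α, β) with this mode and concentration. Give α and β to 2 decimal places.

For α,β > 1 the Beta mode is (α−1)/(α+β−2). With α+β = 12, the mode is (α−1)/10.
Set (α−1)/10 = 0.33 → α = 1 + 0.33·10 = 4.30.
β = 12 − α = 7.70.

α = 4.30, β = 7.70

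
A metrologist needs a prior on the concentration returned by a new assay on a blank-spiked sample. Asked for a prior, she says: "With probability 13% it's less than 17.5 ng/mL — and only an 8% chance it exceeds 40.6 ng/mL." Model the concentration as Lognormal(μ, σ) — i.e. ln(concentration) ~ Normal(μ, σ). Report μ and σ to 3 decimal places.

μ ≈ 3.237, σ ≈ 0.332

If T ~ Lognormal(μ,σ) then ln T ~ Normal(μ,σ), so the p-quantile of ln T is μ + z_p·σ.
ln(17.5) = 2.862 and ln(40.6) = 3.704; z_{0.13} = -1.126, z_{0.92} = 1.405.
σ = (3.704 − 2.862)/(1.405 − (-1.126)) = 0.332.
μ = 2.862 − (-1.126)·0.332 = 3.237.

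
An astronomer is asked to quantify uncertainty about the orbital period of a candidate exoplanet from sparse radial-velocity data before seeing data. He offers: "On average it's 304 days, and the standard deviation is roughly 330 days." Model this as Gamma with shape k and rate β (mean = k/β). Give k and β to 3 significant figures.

For Gamma(k, rate β): mean = k/β, variance = k/β², so CV = 1/√k.
CV = SD/mean = 330/304 = 1.086, hence k = 1/CV² = 0.849.
Then β = k/mean = 0.849/304 = 0.00279.

k ≈ 0.849, β ≈ 0.00279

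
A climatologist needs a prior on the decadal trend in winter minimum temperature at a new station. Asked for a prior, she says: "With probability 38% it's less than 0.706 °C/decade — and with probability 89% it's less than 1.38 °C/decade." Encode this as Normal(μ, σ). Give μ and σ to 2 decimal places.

The p-quantile of Normal(μ,σ) is μ + z_p·σ, with z_{0.38} = -0.3055 and z_{0.89} = 1.227.
Eliminate σ: μ = (z₂·x₁ − z₁·x₂)/(z₂ − z₁) = (1.227·0.706 − (-0.3055)·1.38)/1.532 = 0.84.
Then σ = (x₂ − x₁)/(z₂ − z₁) = (1.38 − 0.706)/1.532 = 0.44.

μ = 0.84, σ = 0.44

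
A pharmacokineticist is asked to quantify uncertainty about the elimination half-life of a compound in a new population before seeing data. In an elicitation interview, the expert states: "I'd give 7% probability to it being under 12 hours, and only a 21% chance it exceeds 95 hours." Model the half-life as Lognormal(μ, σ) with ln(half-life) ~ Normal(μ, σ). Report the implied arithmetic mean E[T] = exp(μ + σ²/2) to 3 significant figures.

E[T] ≈ 69 hours

If T ~ Lognormal(μ,σ) then ln T ~ Normal(μ,σ), so the p-quantile of ln T is μ + z_p·σ.
ln(12) = 2.485 and ln(95) = 4.554; z_{0.07} = -1.476, z_{0.79} = 0.8064.
σ = (4.554 − 2.485)/(0.8064 − (-1.476)) = 0.907.
μ = 2.485 − (-1.476)·0.907 = 3.823.
E[T] = exp(μ + σ²/2) = exp(3.823 + 0.4109) = 69 hours.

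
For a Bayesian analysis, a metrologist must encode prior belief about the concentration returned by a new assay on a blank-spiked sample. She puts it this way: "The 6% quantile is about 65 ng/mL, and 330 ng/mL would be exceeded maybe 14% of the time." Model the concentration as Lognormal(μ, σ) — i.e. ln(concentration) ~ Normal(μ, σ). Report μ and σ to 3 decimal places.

μ ≈ 5.133, σ ≈ 0.617

If T ~ Lognormal(μ,σ) then ln T ~ Normal(μ,σ), so the p-quantile of ln T is μ + z_p·σ.
ln(65) = 4.174 and ln(330) = 5.799; z_{0.06} = -1.555, z_{0.86} = 1.08.
σ = (5.799 − 4.174)/(1.08 − (-1.555)) = 0.617.
μ = 4.174 − (-1.555)·0.617 = 5.133.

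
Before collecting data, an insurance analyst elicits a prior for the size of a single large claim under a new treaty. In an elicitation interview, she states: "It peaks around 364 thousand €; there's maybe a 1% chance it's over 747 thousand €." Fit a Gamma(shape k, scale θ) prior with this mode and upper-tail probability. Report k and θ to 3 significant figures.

Gamma(k,θ) with k>1 has mode (k−1)θ, so θ = 364/(k−1).
Need P(X < 747) = 0.99 with θ tied to k this way. Start at k = 2, θ = 364: P(X<747) ≈ 0.608.
Too low — raise k to concentrate. Iterating converges to k ≈ 10.5.
Then θ = 364/(10.5−1) ≈ 38.5.

k ≈ 10.5, θ ≈ 38.5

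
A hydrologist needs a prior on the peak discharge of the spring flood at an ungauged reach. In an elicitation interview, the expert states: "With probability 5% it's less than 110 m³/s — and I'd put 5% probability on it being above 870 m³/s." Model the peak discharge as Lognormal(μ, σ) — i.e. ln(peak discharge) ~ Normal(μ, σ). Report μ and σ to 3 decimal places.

μ ≈ 5.734, σ ≈ 0.629

If T ~ Lognormal(μ,σ) then ln T ~ Normal(μ,σ), so the p-quantile of ln T is μ + z_p·σ.
ln(110) = 4.7 and ln(870) = 6.768; z_{0.05} = -1.645, z_{0.95} = 1.645.
σ = (6.768 − 4.7)/(1.645 − (-1.645)) = 0.629.
μ = 4.7 − (-1.645)·0.629 = 5.734.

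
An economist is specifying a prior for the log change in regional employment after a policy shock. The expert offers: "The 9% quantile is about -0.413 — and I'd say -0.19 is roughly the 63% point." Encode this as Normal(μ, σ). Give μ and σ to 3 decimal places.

μ = -0.234, σ = 0.133

For Normal(μ,σ), the p-quantile is μ + z_p·σ. Here z_{0.09} = -1.341, z_{0.63} = 0.3319.
So -0.413 = μ − 1.341σ and -0.19 = μ + 0.3319σ.
Subtracting: σ = (-0.19 − -0.413)/(0.3319 − (-1.341)) = 0.133.
Then μ = -0.413 − (-1.341)·0.133 = -0.234.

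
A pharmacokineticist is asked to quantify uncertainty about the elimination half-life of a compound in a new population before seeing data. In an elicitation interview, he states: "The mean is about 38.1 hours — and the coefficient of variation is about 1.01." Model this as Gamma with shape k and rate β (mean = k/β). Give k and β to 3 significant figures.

k ≈ 0.98, β ≈ 0.0257

For Gamma(k, rate β): mean = k/β, variance = k/β², so CV = 1/√k.
CV = 1.01, hence k = 1/CV² = 0.98.
Then β = k/mean = 0.98/38.1 = 0.0257.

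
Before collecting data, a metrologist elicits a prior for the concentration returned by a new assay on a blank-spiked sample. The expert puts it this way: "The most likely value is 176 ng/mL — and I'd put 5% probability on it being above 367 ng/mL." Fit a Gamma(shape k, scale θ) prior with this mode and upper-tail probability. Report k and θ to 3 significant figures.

Gamma(k,θ) with k>1 has mode (k−1)θ, so θ = 176/(k−1).
Need P(X < 367) = 0.95 with θ tied to k this way. Start at k = 2, θ = 176: P(X<367) ≈ 0.617.
Too low — raise k to concentrate. Iterating converges to k ≈ 6.12.
Then θ = 176/(6.12−1) ≈ 34.4.

k ≈ 6.12, θ ≈ 34.4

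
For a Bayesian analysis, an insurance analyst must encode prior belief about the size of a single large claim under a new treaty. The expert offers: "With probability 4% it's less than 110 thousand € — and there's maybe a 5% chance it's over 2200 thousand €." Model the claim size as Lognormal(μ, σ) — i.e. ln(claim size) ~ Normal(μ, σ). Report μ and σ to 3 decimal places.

μ ≈ 6.245, σ ≈ 0.882

If T ~ Lognormal(μ,σ) then ln T ~ Normal(μ,σ), so the p-quantile of ln T is μ + z_p·σ.
ln(110) = 4.7 and ln(2200) = 7.696; z_{0.04} = -1.751, z_{0.95} = 1.645.
σ = (7.696 − 4.7)/(1.645 − (-1.751)) = 0.882.
μ = 4.7 − (-1.751)·0.882 = 6.245.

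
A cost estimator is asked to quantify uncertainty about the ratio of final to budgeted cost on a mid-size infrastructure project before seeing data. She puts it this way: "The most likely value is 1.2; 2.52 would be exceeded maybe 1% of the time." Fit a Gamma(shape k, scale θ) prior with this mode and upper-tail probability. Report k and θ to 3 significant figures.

Gamma(k,θ) with k>1 has mode (k−1)θ, so θ = 1.2/(k−1).
Need P(X < 2.52) = 0.99 with θ tied to k this way. Start at k = 2, θ = 1.2: P(X<2.52) ≈ 0.620.
Too low — raise k to concentrate. Iterating converges to k ≈ 9.84.
Then θ = 1.2/(9.84−1) ≈ 0.136.

k ≈ 9.84, θ ≈ 0.136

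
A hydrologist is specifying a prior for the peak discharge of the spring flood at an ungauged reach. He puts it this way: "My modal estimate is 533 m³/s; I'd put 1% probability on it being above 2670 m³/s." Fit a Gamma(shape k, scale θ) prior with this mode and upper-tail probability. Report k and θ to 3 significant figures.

k ≈ 2.51, θ ≈ 353

Gamma(k,θ) with k>1 has mode (k−1)θ, so θ = 533/(k−1).
Need P(X < 2670) = 0.99 with θ tied to k this way. Start at k = 2, θ = 533: P(X<2670) ≈ 0.960.
Too low — raise k to concentrate. Iterating converges to k ≈ 2.51.
Then θ = 533/(2.51−1) ≈ 353.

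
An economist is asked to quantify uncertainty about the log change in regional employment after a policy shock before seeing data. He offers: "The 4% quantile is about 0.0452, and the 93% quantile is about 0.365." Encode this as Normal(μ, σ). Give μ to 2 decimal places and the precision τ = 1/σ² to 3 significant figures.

The p-quantile of Normal(μ,σ) is μ + z_p·σ, with z_{0.04} = -1.751 and z_{0.93} = 1.476.
Eliminate σ: μ = (z₂·x₁ − z₁·x₂)/(z₂ − z₁) = (1.476·0.0452 − (-1.751)·0.365)/3.226 = 0.22.
Then σ = (x₂ − x₁)/(z₂ − z₁) = (0.365 − 0.0452)/3.226 = 0.10.
Precision τ = 1/σ² = 1/0.09912² = 102.

μ = 0.22, τ = 102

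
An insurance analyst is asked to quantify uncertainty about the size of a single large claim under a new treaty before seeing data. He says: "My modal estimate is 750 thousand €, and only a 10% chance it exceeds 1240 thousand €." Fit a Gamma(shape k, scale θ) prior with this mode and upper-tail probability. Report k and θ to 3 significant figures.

Gamma(k,θ) with k>1 has mode (k−1)θ, so θ = 750/(k−1).
Need P(X < 1240) = 0.9 with θ tied to k this way. Start at k = 2, θ = 750: P(X<1240) ≈ 0.492.
Too low — raise k to concentrate. Iterating converges to k ≈ 8.46.
Then θ = 750/(8.46−1) ≈ 100.

k ≈ 8.46, θ ≈ 100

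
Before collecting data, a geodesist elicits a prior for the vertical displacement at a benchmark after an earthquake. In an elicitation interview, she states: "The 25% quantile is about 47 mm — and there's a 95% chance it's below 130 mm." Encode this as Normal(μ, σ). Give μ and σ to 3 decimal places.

The p-quantile of Normal(μ,σ) is μ + z_p·σ, with z_{0.25} = -0.6745 and z_{0.95} = 1.645.
Eliminate σ: μ = (z₂·x₁ − z₁·x₂)/(z₂ − z₁) = (1.645·47 − (-0.6745)·130)/2.319 = 71.137.
Then σ = (x₂ − x₁)/(z₂ − z₁) = (130 − 47)/2.319 = 35.786.

μ = 71.137, σ = 35.786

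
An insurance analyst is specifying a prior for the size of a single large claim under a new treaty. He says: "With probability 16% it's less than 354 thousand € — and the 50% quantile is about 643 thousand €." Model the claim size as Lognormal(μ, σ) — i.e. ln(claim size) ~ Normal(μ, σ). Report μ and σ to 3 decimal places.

If T ~ Lognormal(μ,σ) then ln T ~ Normal(μ,σ), so the p-quantile of ln T is μ + z_p·σ.
ln(354) = 5.869 and ln(643) = 6.466; z_{0.16} = -0.9945, z_{0.5} = 0.
σ = (6.466 − 5.869)/(0 − (-0.9945)) = 0.600.
μ = 5.869 − (-0.9945)·0.600 = 6.466.

μ ≈ 6.466, σ ≈ 0.600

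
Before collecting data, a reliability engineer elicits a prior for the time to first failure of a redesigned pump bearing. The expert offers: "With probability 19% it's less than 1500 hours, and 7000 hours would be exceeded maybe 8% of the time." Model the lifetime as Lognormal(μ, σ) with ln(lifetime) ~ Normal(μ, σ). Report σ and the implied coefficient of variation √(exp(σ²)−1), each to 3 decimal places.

If T ~ Lognormal(μ,σ) then ln T ~ Normal(μ,σ), so the p-quantile of ln T is μ + z_p·σ.
ln(1500) = 7.313 and ln(7000) = 8.854; z_{0.19} = -0.8779, z_{0.92} = 1.405.
σ = (8.854 − 7.313)/(1.405 − (-0.8779)) = 0.675.
μ = 7.313 − (-0.8779)·0.675 = 7.906.
CV = √(exp(σ²)−1) = √(exp(0.4553)−1) = 0.759.

σ ≈ 0.675, CV ≈ 0.759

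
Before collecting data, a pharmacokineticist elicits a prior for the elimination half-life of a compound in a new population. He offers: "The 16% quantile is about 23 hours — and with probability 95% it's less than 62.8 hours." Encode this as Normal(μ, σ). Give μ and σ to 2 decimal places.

μ = 38.00, σ = 15.08

For Normal(μ,σ), the p-quantile is μ + z_p·σ. Here z_{0.16} = -0.9945, z_{0.95} = 1.645.
So 23 = μ − 0.9945σ and 62.8 = μ + 1.645σ.
Subtracting: σ = (62.8 − 23)/(1.645 − (-0.9945)) = 15.08.
Then μ = 23 − (-0.9945)·15.08 = 38.00.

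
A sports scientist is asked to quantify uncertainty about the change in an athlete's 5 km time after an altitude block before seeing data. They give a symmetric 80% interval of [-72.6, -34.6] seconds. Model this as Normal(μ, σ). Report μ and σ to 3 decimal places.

A symmetric 80% interval runs μ ± z·σ with z = 1.282.
Half-width = 19, so σ = 19/1.282 = 14.826.
μ is the interval midpoint, -53.600.

μ = -53.600, σ = 14.826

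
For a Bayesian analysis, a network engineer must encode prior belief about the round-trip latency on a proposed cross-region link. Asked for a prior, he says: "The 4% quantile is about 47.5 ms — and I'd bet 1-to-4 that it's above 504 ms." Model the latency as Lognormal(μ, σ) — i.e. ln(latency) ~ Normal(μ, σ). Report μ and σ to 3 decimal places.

μ ≈ 5.456, σ ≈ 0.911

If T ~ Lognormal(μ,σ) then ln T ~ Normal(μ,σ), so the p-quantile of ln T is μ + z_p·σ.
ln(47.5) = 3.861 and ln(504) = 6.223; z_{0.04} = -1.751, z_{0.8} = 0.8416.
σ = (6.223 − 3.861)/(0.8416 − (-1.751)) = 0.911.
μ = 3.861 − (-1.751)·0.911 = 5.456.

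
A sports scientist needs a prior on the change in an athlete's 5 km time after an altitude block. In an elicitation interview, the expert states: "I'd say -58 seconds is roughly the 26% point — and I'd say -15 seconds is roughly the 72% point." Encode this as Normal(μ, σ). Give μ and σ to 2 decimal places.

The p-quantile of Normal(μ,σ) is μ + z_p·σ, with z_{0.26} = -0.6433 and z_{0.72} = 0.5828.
Eliminate σ: μ = (z₂·x₁ − z₁·x₂)/(z₂ − z₁) = (0.5828·-58 − (-0.6433)·-15)/1.226 = -35.44.
Then σ = (x₂ − x₁)/(z₂ − z₁) = (-15 − -58)/1.226 = 35.07.

μ = -35.44, σ = 35.07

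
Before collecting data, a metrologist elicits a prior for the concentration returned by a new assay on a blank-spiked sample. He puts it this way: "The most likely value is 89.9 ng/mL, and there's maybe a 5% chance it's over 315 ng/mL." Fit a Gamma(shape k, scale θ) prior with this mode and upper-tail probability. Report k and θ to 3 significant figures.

k ≈ 2.64, θ ≈ 54.7

Gamma(k,θ) with k>1 has mode (k−1)θ, so θ = 89.9/(k−1).
Need P(X < 315) = 0.95 with θ tied to k this way. Start at k = 2, θ = 89.9: P(X<315) ≈ 0.865.
Too low — raise k to concentrate. Iterating converges to k ≈ 2.64.
Then θ = 89.9/(2.64−1) ≈ 54.7.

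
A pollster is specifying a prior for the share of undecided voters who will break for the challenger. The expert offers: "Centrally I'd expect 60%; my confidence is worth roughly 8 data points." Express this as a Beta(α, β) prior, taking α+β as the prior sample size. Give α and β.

α = 4.8, β = 3.2

Under the effective-sample-size interpretation, Beta(α, β) has prior mean α/(α+β) and prior sample size α+β.
So α+β = 8 and α/(α+β) = 0.6, giving α = 0.6·8 = 4.8 and β = 8 − 4.8 = 3.2.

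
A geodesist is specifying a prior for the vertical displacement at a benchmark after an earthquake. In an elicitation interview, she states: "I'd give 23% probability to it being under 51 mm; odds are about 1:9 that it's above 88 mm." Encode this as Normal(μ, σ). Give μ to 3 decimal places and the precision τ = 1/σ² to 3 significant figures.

The p-quantile of Normal(μ,σ) is μ + z_p·σ, with z_{0.23} = -0.7388 and z_{0.9} = 1.282.
Eliminate σ: μ = (z₂·x₁ − z₁·x₂)/(z₂ − z₁) = (1.282·51 − (-0.7388)·88)/2.02 = 64.531.
Then σ = (x₂ − x₁)/(z₂ − z₁) = (88 − 51)/2.02 = 18.313.
Precision τ = 1/σ² = 1/18.31² = 0.00298.

μ = 64.531, τ = 0.00298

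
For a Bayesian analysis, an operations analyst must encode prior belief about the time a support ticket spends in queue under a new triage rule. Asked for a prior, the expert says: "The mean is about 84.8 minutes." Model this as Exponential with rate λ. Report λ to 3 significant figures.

λ ≈ 0.0118

Exponential mean = 1/λ, so λ = 1/84.8 = 0.0118.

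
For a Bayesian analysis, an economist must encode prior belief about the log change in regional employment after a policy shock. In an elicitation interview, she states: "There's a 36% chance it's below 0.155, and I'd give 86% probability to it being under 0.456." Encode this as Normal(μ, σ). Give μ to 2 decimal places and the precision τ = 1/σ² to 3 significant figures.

μ = 0.23, τ = 22.8

The p-quantile of Normal(μ,σ) is μ + z_p·σ, with z_{0.36} = -0.3585 and z_{0.86} = 1.08.
Eliminate σ: μ = (z₂·x₁ − z₁·x₂)/(z₂ − z₁) = (1.08·0.155 − (-0.3585)·0.456)/1.439 = 0.23.
Then σ = (x₂ − x₁)/(z₂ − z₁) = (0.456 − 0.155)/1.439 = 0.21.
Precision τ = 1/σ² = 1/0.2092² = 22.8.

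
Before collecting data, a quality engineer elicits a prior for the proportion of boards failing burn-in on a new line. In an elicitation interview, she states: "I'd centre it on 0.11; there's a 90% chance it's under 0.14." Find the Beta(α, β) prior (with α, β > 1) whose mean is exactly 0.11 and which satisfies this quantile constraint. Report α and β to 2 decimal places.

With mean 0.11 fixed, write α = 0.11s, β = 0.89s where s = α+β.
Need P(θ < 0.14) = 0.9 under Beta(0.11s, 0.89s). Normal approximation: (q−m)/√(m(1−m)/s) ≈ z_{0.9} = 1.28, so s ≈ 0.11·0.89·(1.28)²/(0.14−0.11)² = 178.7.
At s = 178.7: P(θ<0.14) ≈ 0.895. Adjusting to match 0.9 gives s ≈ 187.63.
So α = 0.11·187.63 ≈ 20.64, β = 0.89·187.63 ≈ 166.99.

α ≈ 20.64, β ≈ 166.99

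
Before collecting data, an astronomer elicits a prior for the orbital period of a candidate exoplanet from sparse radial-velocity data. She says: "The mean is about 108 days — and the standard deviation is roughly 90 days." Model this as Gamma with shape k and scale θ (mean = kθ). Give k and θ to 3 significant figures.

k ≈ 1.44, θ ≈ 75

For Gamma(k, scale θ): mean = kθ, variance = kθ², so CV = 1/√k.
CV = SD/mean = 90/108 = 0.8333, hence k = 1/CV² = 1.44.
Then θ = mean/k = 108/1.44 = 75.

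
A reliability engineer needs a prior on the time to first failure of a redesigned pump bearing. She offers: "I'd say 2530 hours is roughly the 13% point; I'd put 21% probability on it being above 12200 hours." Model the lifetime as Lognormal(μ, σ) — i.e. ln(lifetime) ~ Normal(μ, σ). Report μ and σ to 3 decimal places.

If T ~ Lognormal(μ,σ) then ln T ~ Normal(μ,σ), so the p-quantile of ln T is μ + z_p·σ.
ln(2530) = 7.836 and ln(12200) = 9.409; z_{0.13} = -1.126, z_{0.79} = 0.8064.
σ = (9.409 − 7.836)/(0.8064 − (-1.126)) = 0.814.
μ = 7.836 − (-1.126)·0.814 = 8.753.

μ ≈ 8.753, σ ≈ 0.814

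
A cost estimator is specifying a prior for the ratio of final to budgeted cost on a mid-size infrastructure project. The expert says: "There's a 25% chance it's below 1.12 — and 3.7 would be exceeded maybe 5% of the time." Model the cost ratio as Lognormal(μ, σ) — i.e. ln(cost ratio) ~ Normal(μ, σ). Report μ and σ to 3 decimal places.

If T ~ Lognormal(μ,σ) then ln T ~ Normal(μ,σ), so the p-quantile of ln T is μ + z_p·σ.
ln(1.12) = 0.1133 and ln(3.7) = 1.308; z_{0.25} = -0.6745, z_{0.95} = 1.645.
σ = (1.308 − 0.1133)/(1.645 − (-0.6745)) = 0.515.
μ = 0.1133 − (-0.6745)·0.515 = 0.461.

μ ≈ 0.461, σ ≈ 0.515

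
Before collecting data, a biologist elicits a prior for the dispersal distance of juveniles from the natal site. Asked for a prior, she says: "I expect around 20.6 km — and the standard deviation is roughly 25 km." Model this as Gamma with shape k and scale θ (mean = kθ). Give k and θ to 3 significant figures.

For Gamma(k, scale θ): mean = kθ, variance = kθ², so CV = 1/√k.
CV = SD/mean = 25/20.6 = 1.214, hence k = 1/CV² = 0.679.
Then θ = mean/k = 20.6/0.679 = 30.3.

k ≈ 0.679, θ ≈ 30.3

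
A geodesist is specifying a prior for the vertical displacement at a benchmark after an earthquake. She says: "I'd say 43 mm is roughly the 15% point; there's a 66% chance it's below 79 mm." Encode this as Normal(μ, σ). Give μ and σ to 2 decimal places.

For Normal(μ,σ), the p-quantile is μ + z_p·σ. Here z_{0.15} = -1.036, z_{0.66} = 0.4125.
So 43 = μ − 1.036σ and 79 = μ + 0.4125σ.
Subtracting: σ = (79 − 43)/(0.4125 − (-1.036)) = 24.85.
Then μ = 43 − (-1.036)·24.85 = 68.75.

μ = 68.75, σ = 24.85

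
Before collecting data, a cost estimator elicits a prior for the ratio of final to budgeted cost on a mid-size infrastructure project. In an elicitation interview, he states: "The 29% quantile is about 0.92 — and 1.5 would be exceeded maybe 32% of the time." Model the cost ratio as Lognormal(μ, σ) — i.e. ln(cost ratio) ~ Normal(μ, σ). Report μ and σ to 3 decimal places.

μ ≈ 0.182, σ ≈ 0.479

If T ~ Lognormal(μ,σ) then ln T ~ Normal(μ,σ), so the p-quantile of ln T is μ + z_p·σ.
ln(0.92) = -0.08338 and ln(1.5) = 0.4055; z_{0.29} = -0.5534, z_{0.68} = 0.4677.
σ = (0.4055 − -0.08338)/(0.4677 − (-0.5534)) = 0.479.
μ = -0.08338 − (-0.5534)·0.479 = 0.182.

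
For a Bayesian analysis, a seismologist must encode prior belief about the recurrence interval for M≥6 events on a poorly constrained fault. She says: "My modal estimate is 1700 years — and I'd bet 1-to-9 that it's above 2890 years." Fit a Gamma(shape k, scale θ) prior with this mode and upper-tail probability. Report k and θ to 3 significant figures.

k ≈ 7.72, θ ≈ 253

Gamma(k,θ) with k>1 has mode (k−1)θ, so θ = 1700/(k−1).
Need P(X < 2890) = 0.9 with θ tied to k this way. Start at k = 2, θ = 1700: P(X<2890) ≈ 0.507.
Too low — raise k to concentrate. Iterating converges to k ≈ 7.72.
Then θ = 1700/(7.72−1) ≈ 253.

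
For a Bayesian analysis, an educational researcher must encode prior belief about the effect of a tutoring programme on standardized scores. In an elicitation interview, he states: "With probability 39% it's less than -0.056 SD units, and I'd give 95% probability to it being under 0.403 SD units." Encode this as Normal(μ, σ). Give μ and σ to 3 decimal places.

μ = 0.011, σ = 0.239

For Normal(μ,σ), the p-quantile is μ + z_p·σ. Here z_{0.39} = -0.2793, z_{0.95} = 1.645.
So -0.056 = μ − 0.2793σ and 0.403 = μ + 1.645σ.
Subtracting: σ = (0.403 − -0.056)/(1.645 − (-0.2793)) = 0.239.
Then μ = -0.056 − (-0.2793)·0.239 = 0.011.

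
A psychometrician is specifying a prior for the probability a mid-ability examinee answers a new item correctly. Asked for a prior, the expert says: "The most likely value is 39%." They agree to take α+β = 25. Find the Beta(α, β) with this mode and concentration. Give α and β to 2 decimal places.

For α,β > 1 the Beta mode is (α−1)/(α+β−2). With α+β = 25, the mode is (α−1)/23.
Set (α−1)/23 = 0.39 → α = 1 + 0.39·23 = 9.97.
β = 25 − α = 15.03.

α = 9.97, β = 15.03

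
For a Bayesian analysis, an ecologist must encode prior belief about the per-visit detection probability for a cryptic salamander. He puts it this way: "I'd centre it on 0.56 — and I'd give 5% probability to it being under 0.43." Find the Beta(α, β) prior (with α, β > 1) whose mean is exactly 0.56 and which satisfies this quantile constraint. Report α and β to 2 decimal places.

With mean 0.56 fixed, write α = 0.56s, β = 0.44s where s = α+β.
Need P(θ < 0.43) = 0.05 under Beta(0.56s, 0.44s). Normal approximation: (q−m)/√(m(1−m)/s) ≈ z_{0.05} = -1.64, so s ≈ 0.56·0.44·(-1.64)²/(0.43−0.56)² = 39.4.
At s = 39.4: P(θ<0.43) ≈ 0.050. Adjusting to match 0.05 gives s ≈ 39.64.
So α = 0.56·39.64 ≈ 22.20, β = 0.44·39.64 ≈ 17.44.

α ≈ 22.20, β ≈ 17.44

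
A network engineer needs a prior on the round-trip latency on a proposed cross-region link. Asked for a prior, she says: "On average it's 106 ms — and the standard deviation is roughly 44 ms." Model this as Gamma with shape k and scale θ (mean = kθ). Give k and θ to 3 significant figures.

k ≈ 5.8, θ ≈ 18.3

For Gamma(k, scale θ): mean = kθ, variance = kθ², so CV = 1/√k.
CV = SD/mean = 44/106 = 0.4151, hence k = 1/CV² = 5.8.
Then θ = mean/k = 106/5.8 = 18.3.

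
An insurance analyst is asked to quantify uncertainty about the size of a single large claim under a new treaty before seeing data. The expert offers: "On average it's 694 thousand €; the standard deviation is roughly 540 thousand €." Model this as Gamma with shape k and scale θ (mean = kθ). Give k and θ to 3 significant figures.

k ≈ 1.65, θ ≈ 420

For Gamma(k, scale θ): mean = kθ, variance = kθ², so CV = 1/√k.
CV = SD/mean = 540/694 = 0.7781, hence k = 1/CV² = 1.65.
Then θ = mean/k = 694/1.65 = 420.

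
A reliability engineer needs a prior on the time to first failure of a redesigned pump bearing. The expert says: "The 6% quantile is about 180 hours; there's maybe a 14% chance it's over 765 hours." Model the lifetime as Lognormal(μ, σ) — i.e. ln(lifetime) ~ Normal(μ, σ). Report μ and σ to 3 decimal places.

μ ≈ 6.047, σ ≈ 0.549

If T ~ Lognormal(μ,σ) then ln T ~ Normal(μ,σ), so the p-quantile of ln T is μ + z_p·σ.
ln(180) = 5.193 and ln(765) = 6.64; z_{0.06} = -1.555, z_{0.86} = 1.08.
σ = (6.64 − 5.193)/(1.08 − (-1.555)) = 0.549.
μ = 5.193 − (-1.555)·0.549 = 6.047.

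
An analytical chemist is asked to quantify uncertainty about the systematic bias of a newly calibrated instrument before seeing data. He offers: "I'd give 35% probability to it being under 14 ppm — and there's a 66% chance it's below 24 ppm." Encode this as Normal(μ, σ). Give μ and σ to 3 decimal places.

For Normal(μ,σ), the p-quantile is μ + z_p·σ. Here z_{0.35} = -0.3853, z_{0.66} = 0.4125.
So 14 = μ − 0.3853σ and 24 = μ + 0.4125σ.
Subtracting: σ = (24 − 14)/(0.4125 − (-0.3853)) = 12.535.
Then μ = 14 − (-0.3853)·12.535 = 18.830.

μ = 18.830, σ = 12.535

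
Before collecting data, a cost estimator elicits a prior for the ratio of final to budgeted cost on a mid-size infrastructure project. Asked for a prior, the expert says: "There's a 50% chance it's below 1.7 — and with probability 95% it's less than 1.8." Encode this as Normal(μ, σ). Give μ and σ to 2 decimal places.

μ = 1.70, σ = 0.06

The p-quantile of Normal(μ,σ) is μ + z_p·σ, with z_{0.5} = 0 and z_{0.95} = 1.645.
Eliminate σ: μ = (z₂·x₁ − z₁·x₂)/(z₂ − z₁) = (1.645·1.7 − (0)·1.8)/1.645 = 1.70.
Then σ = (x₂ − x₁)/(z₂ − z₁) = (1.8 − 1.7)/1.645 = 0.06.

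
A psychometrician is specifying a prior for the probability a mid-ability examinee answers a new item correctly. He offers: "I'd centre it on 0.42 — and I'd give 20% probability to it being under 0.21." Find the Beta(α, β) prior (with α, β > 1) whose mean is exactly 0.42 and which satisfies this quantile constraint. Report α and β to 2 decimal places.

α ≈ 1.70, β ≈ 2.35

With mean 0.42 fixed, write α = 0.42s, β = 0.58s where s = α+β.
Need P(θ < 0.21) = 0.2 under Beta(0.42s, 0.58s). Normal approximation: (q−m)/√(m(1−m)/s) ≈ z_{0.2} = -0.842, so s ≈ 0.42·0.58·(-0.842)²/(0.21−0.42)² = 3.9.
At s = 3.9: P(θ<0.21) ≈ 0.205. Adjusting to match 0.2 gives s ≈ 4.05.
So α = 0.42·4.05 ≈ 1.70, β = 0.58·4.05 ≈ 2.35.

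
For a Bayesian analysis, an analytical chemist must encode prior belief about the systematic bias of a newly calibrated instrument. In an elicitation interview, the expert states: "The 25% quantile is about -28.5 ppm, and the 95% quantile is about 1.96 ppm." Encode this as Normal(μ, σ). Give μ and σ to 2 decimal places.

μ = -19.64, σ = 13.13

For Normal(μ,σ), the p-quantile is μ + z_p·σ. Here z_{0.25} = -0.6745, z_{0.95} = 1.645.
So -28.5 = μ − 0.6745σ and 1.96 = μ + 1.645σ.
Subtracting: σ = (1.96 − -28.5)/(1.645 − (-0.6745)) = 13.13.
Then μ = -28.5 − (-0.6745)·13.13 = -19.64.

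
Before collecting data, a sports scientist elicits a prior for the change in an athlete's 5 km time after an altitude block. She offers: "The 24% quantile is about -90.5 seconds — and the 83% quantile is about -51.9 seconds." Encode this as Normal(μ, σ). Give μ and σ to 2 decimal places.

For Normal(μ,σ), the p-quantile is μ + z_p·σ. Here z_{0.24} = -0.7063, z_{0.83} = 0.9542.
So -90.5 = μ − 0.7063σ and -51.9 = μ + 0.9542σ.
Subtracting: σ = (-51.9 − -90.5)/(0.9542 − (-0.7063)) = 23.25.
Then μ = -90.5 − (-0.7063)·23.25 = -74.08.

μ = -74.08, σ = 23.25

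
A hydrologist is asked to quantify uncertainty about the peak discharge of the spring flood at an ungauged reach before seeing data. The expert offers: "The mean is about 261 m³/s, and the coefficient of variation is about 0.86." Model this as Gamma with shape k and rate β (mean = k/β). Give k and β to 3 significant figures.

k ≈ 1.35, β ≈ 0.00518

For Gamma(k, rate β): mean = k/β, variance = k/β², so CV = 1/√k.
CV = 0.86, hence k = 1/CV² = 1.35.
Then β = k/mean = 1.35/261 = 0.00518.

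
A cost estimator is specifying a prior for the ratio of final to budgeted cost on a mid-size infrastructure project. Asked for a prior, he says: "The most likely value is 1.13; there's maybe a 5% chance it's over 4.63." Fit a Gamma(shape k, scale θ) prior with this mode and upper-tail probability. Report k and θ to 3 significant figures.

Gamma(k,θ) with k>1 has mode (k−1)θ, so θ = 1.13/(k−1).
Need P(X < 4.63) = 0.95 with θ tied to k this way. Start at k = 2, θ = 1.13: P(X<4.63) ≈ 0.915.
Too low — raise k to concentrate. Iterating converges to k ≈ 2.26.
Then θ = 1.13/(2.26−1) ≈ 0.898.

k ≈ 2.26, θ ≈ 0.898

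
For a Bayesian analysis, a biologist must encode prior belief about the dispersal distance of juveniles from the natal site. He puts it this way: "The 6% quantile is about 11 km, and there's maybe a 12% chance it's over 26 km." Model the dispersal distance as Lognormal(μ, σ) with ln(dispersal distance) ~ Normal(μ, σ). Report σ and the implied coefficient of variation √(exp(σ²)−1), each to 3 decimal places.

σ ≈ 0.315, CV ≈ 0.323

If T ~ Lognormal(μ,σ) then ln T ~ Normal(μ,σ), so the p-quantile of ln T is μ + z_p·σ.
ln(11) = 2.398 and ln(26) = 3.258; z_{0.06} = -1.555, z_{0.88} = 1.175.
σ = (3.258 − 2.398)/(1.175 − (-1.555)) = 0.315.
μ = 2.398 − (-1.555)·0.315 = 2.888.
CV = √(exp(σ²)−1) = √(exp(0.0993)−1) = 0.323.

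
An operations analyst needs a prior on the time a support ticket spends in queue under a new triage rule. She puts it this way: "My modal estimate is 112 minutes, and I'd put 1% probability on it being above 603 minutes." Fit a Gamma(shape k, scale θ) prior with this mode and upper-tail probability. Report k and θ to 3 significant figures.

k ≈ 2.35, θ ≈ 82.8

Gamma(k,θ) with k>1 has mode (k−1)θ, so θ = 112/(k−1).
Need P(X < 603) = 0.99 with θ tied to k this way. Start at k = 2, θ = 112: P(X<603) ≈ 0.971.
Too low — raise k to concentrate. Iterating converges to k ≈ 2.35.
Then θ = 112/(2.35−1) ≈ 82.8.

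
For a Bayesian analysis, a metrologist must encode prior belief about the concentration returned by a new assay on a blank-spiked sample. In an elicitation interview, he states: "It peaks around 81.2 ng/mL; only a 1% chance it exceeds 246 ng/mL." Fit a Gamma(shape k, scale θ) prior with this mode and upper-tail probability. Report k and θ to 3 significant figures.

k ≈ 4.66, θ ≈ 22.2

Gamma(k,θ) with k>1 has mode (k−1)θ, so θ = 81.2/(k−1).
Need P(X < 246) = 0.99 with θ tied to k this way. Start at k = 2, θ = 81.2: P(X<246) ≈ 0.805.
Too low — raise k to concentrate. Iterating converges to k ≈ 4.66.
Then θ = 81.2/(4.66−1) ≈ 22.2.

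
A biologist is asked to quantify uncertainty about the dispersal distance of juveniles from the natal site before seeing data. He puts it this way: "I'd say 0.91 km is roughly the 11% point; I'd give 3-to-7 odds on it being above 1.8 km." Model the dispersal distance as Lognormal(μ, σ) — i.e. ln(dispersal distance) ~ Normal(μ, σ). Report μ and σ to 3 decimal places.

If T ~ Lognormal(μ,σ) then ln T ~ Normal(μ,σ), so the p-quantile of ln T is μ + z_p·σ.
ln(0.91) = -0.09431 and ln(1.8) = 0.5878; z_{0.11} = -1.227, z_{0.7} = 0.5244.
σ = (0.5878 − -0.09431)/(0.5244 − (-1.227)) = 0.390.
μ = -0.09431 − (-1.227)·0.390 = 0.383.

μ ≈ 0.383, σ ≈ 0.390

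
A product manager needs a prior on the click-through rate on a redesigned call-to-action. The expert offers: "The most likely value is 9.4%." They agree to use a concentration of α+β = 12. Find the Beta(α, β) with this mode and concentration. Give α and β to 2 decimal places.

α = 1.94, β = 10.06

For α,β > 1 the Beta mode is (α−1)/(α+β−2). With α+β = 12, the mode is (α−1)/10.
Set (α−1)/10 = 0.094 → α = 1 + 0.094·10 = 1.94.
β = 12 − α = 10.06.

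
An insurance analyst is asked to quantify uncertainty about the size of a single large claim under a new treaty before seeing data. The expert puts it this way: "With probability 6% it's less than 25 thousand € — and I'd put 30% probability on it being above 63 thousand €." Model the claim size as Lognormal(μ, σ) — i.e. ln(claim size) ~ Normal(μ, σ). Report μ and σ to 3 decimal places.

If T ~ Lognormal(μ,σ) then ln T ~ Normal(μ,σ), so the p-quantile of ln T is μ + z_p·σ.
ln(25) = 3.219 and ln(63) = 4.143; z_{0.06} = -1.555, z_{0.7} = 0.5244.
σ = (4.143 − 3.219)/(0.5244 − (-1.555)) = 0.445.
μ = 3.219 − (-1.555)·0.445 = 3.910.

μ ≈ 3.910, σ ≈ 0.445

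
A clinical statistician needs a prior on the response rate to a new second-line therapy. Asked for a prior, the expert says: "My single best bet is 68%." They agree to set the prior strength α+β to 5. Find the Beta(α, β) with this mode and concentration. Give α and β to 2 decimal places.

For α,β > 1 the Beta mode is (α−1)/(α+β−2). With α+β = 5, the mode is (α−1)/3.
Set (α−1)/3 = 0.68 → α = 1 + 0.68·3 = 3.04.
β = 5 − α = 1.96.

α = 3.04, β = 1.96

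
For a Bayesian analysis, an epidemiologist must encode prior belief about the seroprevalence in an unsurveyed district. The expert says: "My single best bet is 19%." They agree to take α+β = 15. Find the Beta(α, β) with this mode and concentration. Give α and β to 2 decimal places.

For α,β > 1 the Beta mode is (α−1)/(α+β−2). With α+β = 15, the mode is (α−1)/13.
Set (α−1)/13 = 0.19 → α = 1 + 0.19·13 = 3.47.
β = 15 − α = 11.53.

α = 3.47, β = 11.53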